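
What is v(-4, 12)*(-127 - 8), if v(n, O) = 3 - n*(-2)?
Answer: 675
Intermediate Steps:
v(n, O) = 3 + 2*n (v(n, O) = 3 - (-2)*n = 3 + 2*n)
v(-4, 12)*(-127 - 8) = (3 + 2*(-4))*(-127 - 8) = (3 - 8)*(-135) = -5*(-135) = 675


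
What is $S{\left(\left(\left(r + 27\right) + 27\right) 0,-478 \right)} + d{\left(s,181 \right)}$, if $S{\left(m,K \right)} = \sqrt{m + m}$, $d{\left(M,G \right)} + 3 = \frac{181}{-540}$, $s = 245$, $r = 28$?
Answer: $- \frac{1801}{540} \approx -3.3352$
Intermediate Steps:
$d{\left(M,G \right)} = - \frac{1801}{540}$ ($d{\left(M,G \right)} = -3 + \frac{181}{-540} = -3 + 181 \left(- \frac{1}{540}\right) = -3 - \frac{181}{540} = - \frac{1801}{540}$)
$S{\left(m,K \right)} = \sqrt{2} \sqrt{m}$ ($S{\left(m,K \right)} = \sqrt{2 m} = \sqrt{2} \sqrt{m}$)
$S{\left(\left(\left(r + 27\right) + 27\right) 0,-478 \right)} + d{\left(s,181 \right)} = \sqrt{2} \sqrt{\left(\left(28 + 27\right) + 27\right) 0} - \frac{1801}{540} = \sqrt{2} \sqrt{\left(55 + 27\right) 0} - \frac{1801}{540} = \sqrt{2} \sqrt{82 \cdot 0} - \frac{1801}{540} = \sqrt{2} \sqrt{0} - \frac{1801}{540} = \sqrt{2} \cdot 0 - \frac{1801}{540} = 0 - \frac{1801}{540} = - \frac{1801}{540}$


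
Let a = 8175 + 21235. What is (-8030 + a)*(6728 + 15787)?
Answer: 481370700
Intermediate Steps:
a = 29410
(-8030 + a)*(6728 + 15787) = (-8030 + 29410)*(6728 + 15787) = 21380*22515 = 481370700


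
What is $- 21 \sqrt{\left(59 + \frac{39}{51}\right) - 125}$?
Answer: $- \frac{21 i \sqrt{18853}}{17} \approx - 169.61 i$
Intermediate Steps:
$- 21 \sqrt{\left(59 + \frac{39}{51}\right) - 125} = - 21 \sqrt{\left(59 + 39 \cdot \frac{1}{51}\right) - 125} = - 21 \sqrt{\left(59 + \frac{13}{17}\right) - 125} = - 21 \sqrt{\frac{1016}{17} - 125} = - 21 \sqrt{- \frac{1109}{17}} = - 21 \frac{i \sqrt{18853}}{17} = - \frac{21 i \sqrt{18853}}{17}$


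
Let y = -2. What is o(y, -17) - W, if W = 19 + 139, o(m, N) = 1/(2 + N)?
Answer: -2371/15 ≈ -158.07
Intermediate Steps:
W = 158
o(y, -17) - W = 1/(2 - 17) - 1*158 = 1/(-15) - 158 = -1/15 - 158 = -2371/15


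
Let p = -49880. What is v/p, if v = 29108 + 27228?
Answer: -7042/6235 ≈ -1.1294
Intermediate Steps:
v = 56336
v/p = 56336/(-49880) = 56336*(-1/49880) = -7042/6235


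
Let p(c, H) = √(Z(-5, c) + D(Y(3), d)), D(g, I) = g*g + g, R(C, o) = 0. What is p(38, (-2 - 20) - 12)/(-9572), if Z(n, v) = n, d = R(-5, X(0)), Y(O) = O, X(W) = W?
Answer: -√7/9572 ≈ -0.00027641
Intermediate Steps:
d = 0
D(g, I) = g + g² (D(g, I) = g² + g = g + g²)
p(c, H) = √7 (p(c, H) = √(-5 + 3*(1 + 3)) = √(-5 + 3*4) = √(-5 + 12) = √7)
p(38, (-2 - 20) - 12)/(-9572) = √7/(-9572) = √7*(-1/9572) = -√7/9572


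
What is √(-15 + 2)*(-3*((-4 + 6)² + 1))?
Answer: -15*I*√13 ≈ -54.083*I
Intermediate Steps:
√(-15 + 2)*(-3*((-4 + 6)² + 1)) = √(-13)*(-3*(2² + 1)) = (I*√13)*(-3*(4 + 1)) = (I*√13)*(-3*5) = (I*√13)*(-15) = -15*I*√13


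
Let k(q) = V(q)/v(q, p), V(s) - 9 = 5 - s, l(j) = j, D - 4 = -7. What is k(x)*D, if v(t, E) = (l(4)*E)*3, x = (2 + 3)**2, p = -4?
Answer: -11/16 ≈ -0.68750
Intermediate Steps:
D = -3 (D = 4 - 7 = -3)
x = 25 (x = 5**2 = 25)
v(t, E) = 12*E (v(t, E) = (4*E)*3 = 12*E)
V(s) = 14 - s (V(s) = 9 + (5 - s) = 14 - s)
k(q) = -7/24 + q/48 (k(q) = (14 - q)/((12*(-4))) = (14 - q)/(-48) = (14 - q)*(-1/48) = -7/24 + q/48)
k(x)*D = (-7/24 + (1/48)*25)*(-3) = (-7/24 + 25/48)*(-3) = (11/48)*(-3) = -11/16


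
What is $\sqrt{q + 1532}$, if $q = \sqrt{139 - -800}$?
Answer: $\sqrt{1532 + \sqrt{939}} \approx 39.53$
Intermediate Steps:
$q = \sqrt{939}$ ($q = \sqrt{139 + 800} = \sqrt{939} \approx 30.643$)
$\sqrt{q + 1532} = \sqrt{\sqrt{939} + 1532} = \sqrt{1532 + \sqrt{939}}$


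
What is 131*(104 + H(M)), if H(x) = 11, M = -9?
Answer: 15065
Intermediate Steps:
131*(104 + H(M)) = 131*(104 + 11) = 131*115 = 15065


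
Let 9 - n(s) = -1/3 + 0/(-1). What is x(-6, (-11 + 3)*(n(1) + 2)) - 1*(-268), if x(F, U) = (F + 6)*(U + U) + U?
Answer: 532/3 ≈ 177.33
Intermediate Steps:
n(s) = 28/3 (n(s) = 9 - (-1/3 + 0/(-1)) = 9 - (-1*1/3 + 0*(-1)) = 9 - (-1/3 + 0) = 9 - 1*(-1/3) = 9 + 1/3 = 28/3)
x(F, U) = U + 2*U*(6 + F) (x(F, U) = (6 + F)*(2*U) + U = 2*U*(6 + F) + U = U + 2*U*(6 + F))
x(-6, (-11 + 3)*(n(1) + 2)) - 1*(-268) = ((-11 + 3)*(28/3 + 2))*(13 + 2*(-6)) - 1*(-268) = (-8*34/3)*(13 - 12) + 268 = -272/3*1 + 268 = -272/3 + 268 = 532/3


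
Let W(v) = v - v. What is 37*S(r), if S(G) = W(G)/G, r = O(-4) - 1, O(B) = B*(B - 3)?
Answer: 0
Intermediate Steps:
O(B) = B*(-3 + B)
W(v) = 0
r = 27 (r = -4*(-3 - 4) - 1 = -4*(-7) - 1 = 28 - 1 = 27)
S(G) = 0 (S(G) = 0/G = 0)
37*S(r) = 37*0 = 0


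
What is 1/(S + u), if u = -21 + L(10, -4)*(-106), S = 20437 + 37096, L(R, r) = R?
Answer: 1/56452 ≈ 1.7714e-5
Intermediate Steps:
S = 57533
u = -1081 (u = -21 + 10*(-106) = -21 - 1060 = -1081)
1/(S + u) = 1/(57533 - 1081) = 1/56452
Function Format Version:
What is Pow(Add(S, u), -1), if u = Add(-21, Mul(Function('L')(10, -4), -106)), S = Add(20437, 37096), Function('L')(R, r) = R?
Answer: Rational(1, 56452) ≈ 1.7714e-5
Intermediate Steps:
S = 57533
u = -1081 (u = Add(-21, Mul(10, -106)) = Add(-21, -1060) = -1081)
Pow(Add(S, u), -1) = Pow(Add(57533, -1081), -1) = Pow(56452, -1) = Rational(1, 56452)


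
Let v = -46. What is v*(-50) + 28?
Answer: 2328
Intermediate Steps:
v*(-50) + 28 = -46*(-50) + 28 = 2300 + 28 = 2328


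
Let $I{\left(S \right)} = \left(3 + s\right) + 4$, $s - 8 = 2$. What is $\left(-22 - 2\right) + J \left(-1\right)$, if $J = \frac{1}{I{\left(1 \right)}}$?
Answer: $- \frac{409}{17} \approx -24.059$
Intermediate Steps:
$s = 10$ ($s = 8 + 2 = 10$)
$I{\left(S \right)} = 17$ ($I{\left(S \right)} = \left(3 + 10\right) + 4 = 13 + 4 = 17$)
$J = \frac{1}{17} \approx 0.058824$
$\left(-22 - 2\right) + J \left(-1\right) = \left(-22 - 2\right) + \frac{1}{17} \left(-1\right) = \left(-22 - 2\right) - \frac{1}{17} = -24 - \frac{1}{17} = - \frac{409}{17}$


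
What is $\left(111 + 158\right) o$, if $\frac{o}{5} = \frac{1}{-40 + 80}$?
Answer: $\frac{269}{8} \approx 33.625$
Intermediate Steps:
$o = \frac{1}{8}$ ($o = \frac{5}{-40 + 80} = \frac{5}{40} = 5 \cdot \frac{1}{40} = \frac{1}{8} \approx 0.125$)
$\left(111 + 158\right) o = \left(111 + 158\right) \frac{1}{8} = 269 \cdot \frac{1}{8} = \frac{269}{8}$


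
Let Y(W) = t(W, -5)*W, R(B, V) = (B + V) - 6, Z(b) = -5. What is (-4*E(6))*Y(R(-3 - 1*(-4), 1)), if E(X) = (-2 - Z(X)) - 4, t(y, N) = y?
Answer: 64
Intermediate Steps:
E(X) = -1 (E(X) = (-2 - 1*(-5)) - 4 = (-2 + 5) - 4 = 3 - 4 = -1)
R(B, V) = -6 + B + V
Y(W) = W² (Y(W) = W*W = W²)
(-4*E(6))*Y(R(-3 - 1*(-4), 1)) = (-4*(-1))*(-6 + (-3 - 1*(-4)) + 1)² = 4*(-6 + (-3 + 4) + 1)² = 4*(-6 + 1 + 1)² = 4*(-4)² = 4*16 = 64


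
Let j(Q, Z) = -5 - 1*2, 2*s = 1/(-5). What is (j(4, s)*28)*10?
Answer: -1960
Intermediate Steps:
s = -⅒ (s = (½)/(-5) = (½)*(-⅕) = -⅒ ≈ -0.10000)
j(Q, Z) = -7 (j(Q, Z) = -5 - 2 = -7)
(j(4, s)*28)*10 = -7*28*10 = -196*10 = -1960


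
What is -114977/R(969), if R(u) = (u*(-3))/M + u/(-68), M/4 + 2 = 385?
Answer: 88072382/12369 ≈ 7120.4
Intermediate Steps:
M = 1532 (M = -8 + 4*385 = -8 + 1540 = 1532)
R(u) = -217*u/13022 (R(u) = (u*(-3))/1532 + u/(-68) = -3*u*(1/1532) + u*(-1/68) = -3*u/1532 - u/68 = -217*u/13022)
-114977/R(969) = -114977/((-217/13022*969)) = -114977/(-12369/766) = -114977*(-766/12369) = 88072382/12369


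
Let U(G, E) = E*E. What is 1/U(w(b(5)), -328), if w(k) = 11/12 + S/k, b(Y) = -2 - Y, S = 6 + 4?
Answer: 1/107584 ≈ 9.2951e-6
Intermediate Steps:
S = 10
w(k) = 11/12 + 10/k
U(G, E) = E²
1/U(w(b(5)), -328) = 1/((-328)²) = 1/107584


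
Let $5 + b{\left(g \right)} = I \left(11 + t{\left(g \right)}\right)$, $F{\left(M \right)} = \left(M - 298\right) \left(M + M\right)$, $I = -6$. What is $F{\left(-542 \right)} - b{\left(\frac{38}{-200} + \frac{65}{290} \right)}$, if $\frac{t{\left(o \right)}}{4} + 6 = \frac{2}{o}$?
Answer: $\frac{30092471}{33} \approx 9.1189 \cdot 10^{5}$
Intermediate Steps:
$t{\left(o \right)} = -24 + \frac{8}{o}$ ($t{\left(o \right)} = -24 + 4 \frac{2}{o} = -24 + \frac{8}{o}$)
$F{\left(M \right)} = 2 M \left(-298 + M\right)$ ($F{\left(M \right)} = \left(-298 + M\right) 2 M = 2 M \left(-298 + M\right)$)
$b{\left(g \right)} = 73 - \frac{48}{g}$ ($b{\left(g \right)} = -5 - 6 \left(11 - \left(24 - \frac{8}{g}\right)\right) = -5 - 6 \left(-13 + \frac{8}{g}\right) = -5 + \left(78 - \frac{48}{g}\right) = 73 - \frac{48}{g}$)
$F{\left(-542 \right)} - b{\left(\frac{38}{-200} + \frac{65}{290} \right)} = 2 \left(-542\right) \left(-298 - 542\right) - \left(73 - \frac{48}{\frac{38}{-200} + \frac{65}{290}}\right) = 2 \left(-542\right) \left(-840\right) - \left(73 - \frac{48}{38 \left(- \frac{1}{200}\right) + 65 \cdot \frac{1}{290}}\right) = 910560 - \left(73 - \frac{48}{- \frac{19}{100} + \frac{13}{58}}\right) = 910560 - \left(73 - \frac{48}{\frac{99}{2900}}\right) = 910560 - \left(73 - \frac{46400}{33}\right) = 910560 - - \frac{43991}{33} = 910560 + \frac{43991}{33} = \frac{30092471}{33}$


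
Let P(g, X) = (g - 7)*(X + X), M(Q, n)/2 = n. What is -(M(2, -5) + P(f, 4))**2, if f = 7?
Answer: -100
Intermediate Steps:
M(Q, n) = 2*n
P(g, X) = 2*X*(-7 + g) (P(g, X) = (-7 + g)*(2*X) = 2*X*(-7 + g))
-(M(2, -5) + P(f, 4))**2 = -(2*(-5) + 2*4*(-7 + 7))**2 = -(-10 + 2*4*0)**2 = -(-10 + 0)**2 = -1*(-10)**2 = -1*100 = -100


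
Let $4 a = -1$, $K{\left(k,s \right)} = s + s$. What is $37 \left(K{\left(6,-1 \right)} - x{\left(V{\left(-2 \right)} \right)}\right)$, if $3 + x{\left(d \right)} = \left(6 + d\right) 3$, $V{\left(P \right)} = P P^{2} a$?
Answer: $-851$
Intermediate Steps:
$K{\left(k,s \right)} = 2 s$
$a = - \frac{1}{4}$ ($a = \frac{1}{4} \left(-1\right) = - \frac{1}{4} \approx -0.25$)
$V{\left(P \right)} = - \frac{P^{3}}{4}$ ($V{\left(P \right)} = P P^{2} \left(- \frac{1}{4}\right) = P^{3} \left(- \frac{1}{4}\right) = - \frac{P^{3}}{4}$)
$x{\left(d \right)} = 15 + 3 d$ ($x{\left(d \right)} = -3 + \left(6 + d\right) 3 = -3 + \left(18 + 3 d\right) = 15 + 3 d$)
$37 \left(K{\left(6,-1 \right)} - x{\left(V{\left(-2 \right)} \right)}\right) = 37 \left(2 \left(-1\right) - \left(15 + 3 \left(- \frac{\left(-2\right)^{3}}{4}\right)\right)\right) = 37 \left(-2 - \left(15 + 3 \left(\left(- \frac{1}{4}\right) \left(-8\right)\right)\right)\right) = 37 \left(-2 - \left(15 + 3 \cdot 2\right)\right) = 37 \left(-2 - \left(15 + 6\right)\right) = 37 \left(-2 - 21\right) = 37 \left(-23\right) = -851$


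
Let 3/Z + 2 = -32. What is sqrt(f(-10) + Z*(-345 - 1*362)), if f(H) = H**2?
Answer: sqrt(187714)/34 ≈ 12.743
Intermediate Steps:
Z = -3/34 (Z = 3/(-2 - 32) = 3/(-34) = 3*(-1/34) = -3/34 ≈ -0.088235)
sqrt(f(-10) + Z*(-345 - 1*362)) = sqrt((-10)**2 - 3*(-345 - 1*362)/34) = sqrt(100 - 3*(-345 - 362)/34) = sqrt(100 - 3/34*(-707)) = sqrt(100 + 2121/34) = sqrt(5521/34) = sqrt(187714)/34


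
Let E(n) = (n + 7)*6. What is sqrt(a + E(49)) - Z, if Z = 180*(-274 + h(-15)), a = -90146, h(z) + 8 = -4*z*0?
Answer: 50760 + I*sqrt(89810) ≈ 50760.0 + 299.68*I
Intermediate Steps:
E(n) = 42 + 6*n (E(n) = (7 + n)*6 = 42 + 6*n)
h(z) = -8 (h(z) = -8 - 4*z*0 = -8 + 0 = -8)
Z = -50760 (Z = 180*(-274 - 8) = 180*(-282) = -50760)
sqrt(a + E(49)) - Z = sqrt(-90146 + (42 + 6*49)) - 1*(-50760) = sqrt(-90146 + (42 + 294)) + 50760 = sqrt(-90146 + 336) + 50760 = sqrt(-89810) + 50760 = I*sqrt(89810) + 50760 = 50760 + I*sqrt(89810)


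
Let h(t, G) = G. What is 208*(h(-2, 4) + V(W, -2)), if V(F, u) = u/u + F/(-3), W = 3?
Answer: 832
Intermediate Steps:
V(F, u) = 1 - F/3 (V(F, u) = 1 + F*(-⅓) = 1 - F/3)
208*(h(-2, 4) + V(W, -2)) = 208*(4 + (1 - ⅓*3)) = 208*(4 + (1 - 1)) = 208*(4 + 0) = 208*4 = 832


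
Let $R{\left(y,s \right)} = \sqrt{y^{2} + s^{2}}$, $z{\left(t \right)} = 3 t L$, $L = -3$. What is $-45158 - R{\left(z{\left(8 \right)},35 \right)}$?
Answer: $-45158 - \sqrt{6409} \approx -45238.0$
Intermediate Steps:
$z{\left(t \right)} = - 9 t$ ($z{\left(t \right)} = 3 t \left(-3\right) = - 9 t$)
$R{\left(y,s \right)} = \sqrt{s^{2} + y^{2}}$
$-45158 - R{\left(z{\left(8 \right)},35 \right)} = -45158 - \sqrt{35^{2} + \left(\left(-9\right) 8\right)^{2}} = -45158 - \sqrt{1225 + \left(-72\right)^{2}} = -45158 - \sqrt{1225 + 5184} = -45158 - \sqrt{6409}$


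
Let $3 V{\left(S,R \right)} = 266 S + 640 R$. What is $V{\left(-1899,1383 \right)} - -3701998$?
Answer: $3828660$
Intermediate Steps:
$V{\left(S,R \right)} = \frac{266 S}{3} + \frac{640 R}{3}$ ($V{\left(S,R \right)} = \frac{266 S + 640 R}{3} = \frac{266 S}{3} + \frac{640 R}{3}$)
$V{\left(-1899,1383 \right)} - -3701998 = \left(\frac{266}{3} \left(-1899\right) + \frac{640}{3} \cdot 1383\right) - -3701998 = \left(-168378 + 295040\right) + 3701998 = 126662 + 3701998 = 3828660$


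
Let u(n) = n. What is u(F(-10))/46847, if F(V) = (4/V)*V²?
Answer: -40/46847 ≈ -0.00085384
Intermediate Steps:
F(V) = 4*V
u(F(-10))/46847 = (4*(-10))/46847 = -40*1/46847 = -40/46847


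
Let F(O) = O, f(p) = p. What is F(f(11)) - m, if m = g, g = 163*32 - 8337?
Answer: 3132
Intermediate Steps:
g = -3121 (g = 5216 - 8337 = -3121)
m = -3121
F(f(11)) - m = 11 - 1*(-3121) = 11 + 3121 = 3132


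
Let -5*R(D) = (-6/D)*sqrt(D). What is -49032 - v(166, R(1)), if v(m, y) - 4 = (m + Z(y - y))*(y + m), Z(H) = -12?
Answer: -373924/5 ≈ -74785.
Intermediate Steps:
R(D) = 6/(5*sqrt(D)) (R(D) = -(-6/D)*sqrt(D)/5 = -(-6)/(5*sqrt(D)) = 6/(5*sqrt(D)))
v(m, y) = 4 + (-12 + m)*(m + y) (v(m, y) = 4 + (m - 12)*(y + m) = 4 + (-12 + m)*(m + y))
-49032 - v(166, R(1)) = -49032 - (4 + 166**2 - 12*166 - 72/(5*sqrt(1)) + 166*(6/(5*sqrt(1)))) = -49032 - (4 + 27556 - 1992 - 72/5 + 166*((6/5)*1)) = -49032 - (4 + 27556 - 1992 - 12*6/5 + 166*(6/5)) = -49032 - (4 + 27556 - 1992 - 72/5 + 996/5) = -49032 - 1*128764/5 = -49032 - 128764/5 = -373924/5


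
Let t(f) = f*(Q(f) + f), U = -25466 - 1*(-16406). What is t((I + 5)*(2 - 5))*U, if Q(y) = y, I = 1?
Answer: -5870880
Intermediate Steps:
U = -9060 (U = -25466 + 16406 = -9060)
t(f) = 2*f**2 (t(f) = f*(f + f) = f*(2*f) = 2*f**2)
t((I + 5)*(2 - 5))*U = (2*((1 + 5)*(2 - 5))**2)*(-9060) = (2*(6*(-3))**2)*(-9060) = (2*(-18)**2)*(-9060) = (2*324)*(-9060) = 648*(-9060) = -5870880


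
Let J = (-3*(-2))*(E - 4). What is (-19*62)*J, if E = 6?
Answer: -14136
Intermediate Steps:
J = 12 (J = (-3*(-2))*(6 - 4) = 6*2 = 12)
(-19*62)*J = -19*62*12 = -1178*12 = -14136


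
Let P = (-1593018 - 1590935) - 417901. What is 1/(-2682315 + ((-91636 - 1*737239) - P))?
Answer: 1/90664 ≈ 1.1030e-5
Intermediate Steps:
P = -3601854 (P = -3183953 - 417901 = -3601854)
1/(-2682315 + ((-91636 - 1*737239) - P)) = 1/(-2682315 + ((-91636 - 1*737239) - 1*(-3601854))) = 1/(-2682315 + ((-91636 - 737239) + 3601854)) = 1/(-2682315 + (-828875 + 3601854)) = 1/(-2682315 + 2772979) = 1/90664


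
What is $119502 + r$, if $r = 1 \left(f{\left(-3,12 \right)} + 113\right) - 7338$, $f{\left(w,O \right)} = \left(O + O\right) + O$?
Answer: $112313$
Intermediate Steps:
$f{\left(w,O \right)} = 3 O$ ($f{\left(w,O \right)} = 2 O + O = 3 O$)
$r = -7189$ ($r = 1 \left(3 \cdot 12 + 113\right) - 7338 = 1 \left(36 + 113\right) - 7338 = 1 \cdot 149 - 7338 = 149 - 7338 = -7189$)
$119502 + r = 119502 - 7189 = 112313$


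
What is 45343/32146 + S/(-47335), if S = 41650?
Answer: 161486001/304326182 ≈ 0.53063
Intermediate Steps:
45343/32146 + S/(-47335) = 45343/32146 + 41650/(-47335) = 45343*(1/32146) + 41650*(-1/47335) = 45343/32146 - 8330/9467 = 161486001/304326182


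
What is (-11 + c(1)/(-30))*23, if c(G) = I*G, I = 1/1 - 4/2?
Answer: -7567/30 ≈ -252.23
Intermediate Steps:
I = -1 (I = 1*1 - 4*½ = 1 - 2 = -1)
c(G) = -G
(-11 + c(1)/(-30))*23 = (-11 - 1*1/(-30))*23 = (-11 - 1*(-1/30))*23 = (-11 + 1/30)*23 = -329/30*23 = -7567/30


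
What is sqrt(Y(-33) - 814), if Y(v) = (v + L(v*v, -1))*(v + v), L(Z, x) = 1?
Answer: sqrt(1298) ≈ 36.028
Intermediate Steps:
Y(v) = 2*v*(1 + v) (Y(v) = (v + 1)*(v + v) = (1 + v)*(2*v) = 2*v*(1 + v))
sqrt(Y(-33) - 814) = sqrt(2*(-33)*(1 - 33) - 814) = sqrt(2*(-33)*(-32) - 814) = sqrt(2112 - 814) = sqrt(1298)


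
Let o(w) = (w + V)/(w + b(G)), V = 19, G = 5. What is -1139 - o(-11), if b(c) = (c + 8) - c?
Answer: -3409/3 ≈ -1136.3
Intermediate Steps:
b(c) = 8 (b(c) = (8 + c) - c = 8)
o(w) = (19 + w)/(8 + w) (o(w) = (w + 19)/(w + 8) = (19 + w)/(8 + w))
-1139 - o(-11) = -1139 - (19 - 11)/(8 - 11) = -1139 - 8/(-3) = -1139 - (-1)*8/3 = -1139 - 1*(-8/3) = -1139 + 8/3 = -3409/3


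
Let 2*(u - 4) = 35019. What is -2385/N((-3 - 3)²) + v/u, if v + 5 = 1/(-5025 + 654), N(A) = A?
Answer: -40572474353/612412068 ≈ -66.250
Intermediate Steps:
u = 35027/2 (u = 4 + (½)*35019 = 4 + 35019/2 = 35027/2 ≈ 17514.)
v = -21856/4371 (v = -5 + 1/(-5025 + 654) = -5 + 1/(-4371) = -5 - 1/4371 = -21856/4371 ≈ -5.0002)
-2385/N((-3 - 3)²) + v/u = -2385/(-3 - 3)² - 21856/(4371*35027/2) = -2385/((-6)²) - 21856/4371*2/35027 = -2385/36 - 43712/153103017 = -2385*1/36 - 43712/153103017 = -265/4 - 43712/153103017 = -40572474353/612412068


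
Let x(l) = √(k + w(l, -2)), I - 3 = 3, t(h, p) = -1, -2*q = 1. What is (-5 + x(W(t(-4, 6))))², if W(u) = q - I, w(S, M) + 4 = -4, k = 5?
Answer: (5 - I*√3)² ≈ 22.0 - 17.32*I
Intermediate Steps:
q = -½ (q = -½*1 = -½ ≈ -0.50000)
I = 6 (I = 3 + 3 = 6)
w(S, M) = -8 (w(S, M) = -4 - 4 = -8)
W(u) = -13/2 (W(u) = -½ - 1*6 = -½ - 6 = -13/2)
x(l) = I*√3 (x(l) = √(5 - 8) = √(-3) = I*√3)
(-5 + x(W(t(-4, 6))))² = (-5 + I*√3)²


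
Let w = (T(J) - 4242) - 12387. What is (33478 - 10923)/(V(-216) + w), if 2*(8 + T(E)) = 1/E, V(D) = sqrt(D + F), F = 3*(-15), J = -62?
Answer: -641089877220/472880847473 - 346805680*I*sqrt(29)/1418642542419 ≈ -1.3557 - 0.0013165*I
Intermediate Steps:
F = -45
V(D) = sqrt(-45 + D) (V(D) = sqrt(D - 45) = sqrt(-45 + D))
T(E) = -8 + 1/(2*E)
w = -2062989/124 (w = ((-8 + (1/2)/(-62)) - 4242) - 12387 = ((-8 + (1/2)*(-1/62)) - 4242) - 12387 = ((-8 - 1/124) - 4242) - 12387 = (-993/124 - 4242) - 12387 = -527001/124 - 12387 = -2062989/124 ≈ -16637.)
(33478 - 10923)/(V(-216) + w) = (33478 - 10923)/(sqrt(-45 - 216) - 2062989/124) = 22555/(sqrt(-261) - 2062989/124) = 22555/(3*I*sqrt(29) - 2062989/124) = 22555/(-2062989/124 + 3*I*sqrt(29))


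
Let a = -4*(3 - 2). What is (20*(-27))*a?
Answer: 2160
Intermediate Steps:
a = -4 (a = -4*1 = -4)
(20*(-27))*a = (20*(-27))*(-4) = -540*(-4) = 2160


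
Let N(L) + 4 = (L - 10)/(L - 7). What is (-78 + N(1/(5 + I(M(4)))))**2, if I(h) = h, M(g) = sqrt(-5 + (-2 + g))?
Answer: 9*(-727537*I + 343288*sqrt(3))/(-1009*I + 476*sqrt(3)) ≈ 6490.0 + 0.64252*I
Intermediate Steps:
M(g) = sqrt(-7 + g)
N(L) = -4 + (-10 + L)/(-7 + L) (N(L) = -4 + (L - 10)/(L - 7) = -4 + (-10 + L)/(-7 + L))
(-78 + N(1/(5 + I(M(4)))))**2 = (-78 + 3*(6 - 1/(5 + sqrt(-7 + 4)))/(-7 + 1/(5 + sqrt(-7 + 4))))**2 = (-78 + 3*(6 - 1/(5 + sqrt(-3)))/(-7 + 1/(5 + sqrt(-3))))**2 = (-78 + 3*(6 - 1/(5 + I*sqrt(3)))/(-7 + 1/(5 + I*sqrt(3))))**2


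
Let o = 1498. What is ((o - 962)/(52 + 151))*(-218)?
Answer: -116848/203 ≈ -575.61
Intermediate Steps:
((o - 962)/(52 + 151))*(-218) = ((1498 - 962)/(52 + 151))*(-218) = (536/203)*(-218) = -116848/203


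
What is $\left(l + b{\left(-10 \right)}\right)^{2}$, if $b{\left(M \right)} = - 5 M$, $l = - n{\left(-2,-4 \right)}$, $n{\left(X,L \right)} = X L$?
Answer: $1764$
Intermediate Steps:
$n{\left(X,L \right)} = L X$
$l = -8$ ($l = - \left(-4\right) \left(-2\right) = \left(-1\right) 8 = -8$)
$\left(l + b{\left(-10 \right)}\right)^{2} = \left(-8 - -50\right)^{2} = \left(-8 + 50\right)^{2} = 42^{2} = 1764$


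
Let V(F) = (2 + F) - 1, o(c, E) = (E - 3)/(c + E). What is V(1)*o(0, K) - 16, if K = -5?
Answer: -64/5 ≈ -12.800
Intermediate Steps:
o(c, E) = (-3 + E)/(E + c)
V(F) = 1 + F
V(1)*o(0, K) - 16 = (1 + 1)*((-3 - 5)/(-5 + 0)) - 16 = 2*(-8/(-5)) - 16 = 2*(-⅕*(-8)) - 16 = 2*(8/5) - 16 = 16/5 - 16 = -64/5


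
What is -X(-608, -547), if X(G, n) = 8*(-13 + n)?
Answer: 4480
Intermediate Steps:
X(G, n) = -104 + 8*n
-X(-608, -547) = -(-104 + 8*(-547)) = -(-104 - 4376) = -1*(-4480) = 4480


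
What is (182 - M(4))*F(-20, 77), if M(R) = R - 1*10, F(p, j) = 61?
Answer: 11468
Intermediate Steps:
M(R) = -10 + R (M(R) = R - 10 = -10 + R)
(182 - M(4))*F(-20, 77) = (182 - (-10 + 4))*61 = (182 - 1*(-6))*61 = (182 + 6)*61 = 188*61 = 11468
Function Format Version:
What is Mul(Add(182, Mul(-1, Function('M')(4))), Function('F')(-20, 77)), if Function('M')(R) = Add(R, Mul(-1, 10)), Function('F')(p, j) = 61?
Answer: 11468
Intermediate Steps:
Function('M')(R) = Add(-10, R) (Function('M')(R) = Add(R, -10) = Add(-10, R))
Mul(Add(182, Mul(-1, Function('M')(4))), Function('F')(-20, 77)) = Mul(Add(182, Mul(-1, Add(-10, 4))), 61) = Mul(Add(182, Mul(-1, -6)), 61) = Mul(Add(182, 6), 61) = Mul(188, 61) = 11468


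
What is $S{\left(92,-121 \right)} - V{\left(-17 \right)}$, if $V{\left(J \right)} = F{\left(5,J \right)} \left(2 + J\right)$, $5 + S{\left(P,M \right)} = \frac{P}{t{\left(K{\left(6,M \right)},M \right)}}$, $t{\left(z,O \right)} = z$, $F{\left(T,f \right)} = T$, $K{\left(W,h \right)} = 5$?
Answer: $\frac{442}{5} \approx 88.4$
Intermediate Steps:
$S{\left(P,M \right)} = -5 + \frac{P}{5}$
$V{\left(J \right)} = 10 + 5 J$ ($V{\left(J \right)} = 5 \left(2 + J\right) = 10 + 5 J$)
$S{\left(92,-121 \right)} - V{\left(-17 \right)} = \left(-5 + \frac{1}{5} \cdot 92\right) - \left(10 + 5 \left(-17\right)\right) = \left(-5 + \frac{92}{5}\right) - \left(10 - 85\right) = \frac{67}{5} - -75 = \frac{67}{5} + 75 = \frac{442}{5}$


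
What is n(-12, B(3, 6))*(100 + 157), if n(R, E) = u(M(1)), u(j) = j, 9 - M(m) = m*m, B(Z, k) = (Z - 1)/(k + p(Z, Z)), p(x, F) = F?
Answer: 2056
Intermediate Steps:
B(Z, k) = (-1 + Z)/(Z + k) (B(Z, k) = (Z - 1)/(k + Z) = (-1 + Z)/(Z + k))
M(m) = 9 - m**2 (M(m) = 9 - m*m = 9 - m**2)
n(R, E) = 8 (n(R, E) = 9 - 1*1**2 = 9 - 1*1 = 9 - 1 = 8)
n(-12, B(3, 6))*(100 + 157) = 8*(100 + 157) = 8*257 = 2056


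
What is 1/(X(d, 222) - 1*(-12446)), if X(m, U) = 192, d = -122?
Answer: 1/12638 ≈ 7.9126e-5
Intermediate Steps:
1/(X(d, 222) - 1*(-12446)) = 1/(192 - 1*(-12446)) = 1/(192 + 12446) = 1/12638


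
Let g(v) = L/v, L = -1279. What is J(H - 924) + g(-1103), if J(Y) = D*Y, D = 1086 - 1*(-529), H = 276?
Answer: -1154310281/1103 ≈ -1.0465e+6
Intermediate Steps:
D = 1615 (D = 1086 + 529 = 1615)
g(v) = -1279/v
J(Y) = 1615*Y
J(H - 924) + g(-1103) = 1615*(276 - 924) - 1279/(-1103) = 1615*(-648) - 1279*(-1/1103) = -1046520 + 1279/1103 = -1154310281/1103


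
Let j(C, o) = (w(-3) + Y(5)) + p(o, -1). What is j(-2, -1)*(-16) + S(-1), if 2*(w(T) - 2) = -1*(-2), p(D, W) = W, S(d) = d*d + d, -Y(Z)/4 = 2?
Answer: 96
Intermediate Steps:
Y(Z) = -8 (Y(Z) = -4*2 = -8)
S(d) = d + d² (S(d) = d² + d = d + d²)
w(T) = 3 (w(T) = 2 + (-1*(-2))/2 = 2 + (½)*2 = 2 + 1 = 3)
j(C, o) = -6 (j(C, o) = (3 - 8) - 1 = -5 - 1 = -6)
j(-2, -1)*(-16) + S(-1) = -6*(-16) - (1 - 1) = 96 - 1*0 = 96 + 0 = 96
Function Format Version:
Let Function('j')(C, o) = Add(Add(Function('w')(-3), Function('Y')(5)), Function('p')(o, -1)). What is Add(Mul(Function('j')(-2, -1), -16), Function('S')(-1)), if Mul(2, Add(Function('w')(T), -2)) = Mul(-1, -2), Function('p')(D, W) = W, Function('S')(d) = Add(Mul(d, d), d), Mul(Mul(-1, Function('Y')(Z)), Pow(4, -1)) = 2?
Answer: 96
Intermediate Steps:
Function('Y')(Z) = -8 (Function('Y')(Z) = Mul(-4, 2) = -8)
Function('S')(d) = Add(d, Pow(d, 2)) (Function('S')(d) = Add(Pow(d, 2), d) = Add(d, Pow(d, 2)))
Function('w')(T) = 3 (Function('w')(T) = Add(2, Mul(Rational(1, 2), Mul(-1, -2))) = Add(2, Mul(Rational(1, 2), 2)) = Add(2, 1) = 3)
Function('j')(C, o) = -6 (Function('j')(C, o) = Add(Add(3, -8), -1) = Add(-5, -1) = -6)
Add(Mul(Function('j')(-2, -1), -16), Function('S')(-1)) = Add(Mul(-6, -16), Mul(-1, Add(1, -1))) = Add(96, Mul(-1, 0)) = Add(96, 0) = 96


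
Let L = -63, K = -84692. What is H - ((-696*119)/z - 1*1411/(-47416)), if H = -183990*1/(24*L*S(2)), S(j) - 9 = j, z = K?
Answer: 6995359249723/695729704824 ≈ 10.055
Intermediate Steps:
z = -84692
S(j) = 9 + j
H = 30665/2772 (H = -183990*(-1/(1512*(9 + 2))) = -183990/((24*11)*(-63)) = -183990/(264*(-63)) = -183990/(-16632) = -183990*(-1/16632) = 30665/2772 ≈ 11.062)
H - ((-696*119)/z - 1*1411/(-47416)) = 30665/2772 - (-696*119/(-84692) - 1*1411/(-47416)) = 30665/2772 - (-82824*(-1/84692) - 1411*(-1/47416)) = 30665/2772 - (20706/21173 + 1411/47416) = 30665/2772 - 1*1011670799/1003938968 = 30665/2772 - 1011670799/1003938968 = 6995359249723/695729704824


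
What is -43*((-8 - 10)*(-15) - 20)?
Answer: -10750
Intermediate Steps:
-43*((-8 - 10)*(-15) - 20) = -43*(-18*(-15) - 20) = -43*(270 - 20) = -43*250 = -10750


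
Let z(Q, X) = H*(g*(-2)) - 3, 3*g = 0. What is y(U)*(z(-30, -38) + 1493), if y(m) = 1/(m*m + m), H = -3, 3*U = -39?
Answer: 745/78 ≈ 9.5513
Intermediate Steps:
g = 0 (g = (1/3)*0 = 0)
U = -13 (U = (1/3)*(-39) = -13)
y(m) = 1/(m + m**2) (y(m) = 1/(m**2 + m) = 1/(m + m**2))
z(Q, X) = -3 (z(Q, X) = -0*(-2) - 3 = -3*0 - 3 = 0 - 3 = -3)
y(U)*(z(-30, -38) + 1493) = (1/((-13)*(1 - 13)))*(-3 + 1493) = -1/13/(-12)*1490 = -1/13*(-1/12)*1490 = (1/156)*1490 = 745/78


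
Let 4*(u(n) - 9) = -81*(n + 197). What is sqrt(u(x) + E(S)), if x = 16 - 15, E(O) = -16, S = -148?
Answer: I*sqrt(16066)/2 ≈ 63.376*I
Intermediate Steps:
x = 1
u(n) = -15921/4 - 81*n/4 (u(n) = 9 + (-81*(n + 197))/4 = 9 + (-81*(197 + n))/4 = 9 + (-15957 - 81*n)/4 = 9 + (-15957/4 - 81*n/4) = -15921/4 - 81*n/4)
sqrt(u(x) + E(S)) = sqrt((-15921/4 - 81/4*1) - 16) = sqrt((-15921/4 - 81/4) - 16) = sqrt(-8001/2 - 16) = sqrt(-8033/2) = I*sqrt(16066)/2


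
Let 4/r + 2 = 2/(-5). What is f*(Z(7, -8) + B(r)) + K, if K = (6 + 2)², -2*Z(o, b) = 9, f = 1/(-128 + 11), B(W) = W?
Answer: 44965/702 ≈ 64.053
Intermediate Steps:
r = -5/3 (r = 4/(-2 + 2/(-5)) = 4/(-2 + 2*(-⅕)) = 4/(-2 - ⅖) = 4/(-12/5) = 4*(-5/12) = -5/3 ≈ -1.6667)
f = -1/117 (f = 1/(-117) = -1/117 ≈ -0.0085470)
Z(o, b) = -9/2 (Z(o, b) = -½*9 = -9/2)
K = 64 (K = 8² = 64)
f*(Z(7, -8) + B(r)) + K = -(-9/2 - 5/3)/117 + 64 = -1/117*(-37/6) + 64 = 37/702 + 64 = 44965/702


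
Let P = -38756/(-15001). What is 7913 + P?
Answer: 118741669/15001 ≈ 7915.6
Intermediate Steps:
P = 38756/15001 (P = -38756*(-1/15001) = 38756/15001 ≈ 2.5836)
7913 + P = 7913 + 38756/15001 = 118741669/15001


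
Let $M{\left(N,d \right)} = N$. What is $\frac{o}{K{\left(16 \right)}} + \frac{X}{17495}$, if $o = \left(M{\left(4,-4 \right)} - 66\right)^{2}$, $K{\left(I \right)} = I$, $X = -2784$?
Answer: $\frac{16801559}{69980} \approx 240.09$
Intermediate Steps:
$o = 3844$ ($o = \left(4 - 66\right)^{2} = \left(-62\right)^{2} = 3844$)
$\frac{o}{K{\left(16 \right)}} + \frac{X}{17495} = \frac{3844}{16} - \frac{2784}{17495} = 3844 \cdot \frac{1}{16} - \frac{2784}{17495} = \frac{961}{4} - \frac{2784}{17495} = \frac{16801559}{69980}$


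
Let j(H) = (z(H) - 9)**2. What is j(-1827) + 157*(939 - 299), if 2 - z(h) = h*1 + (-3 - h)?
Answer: 100496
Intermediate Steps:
z(h) = 5 (z(h) = 2 - (h*1 + (-3 - h)) = 2 - (h + (-3 - h)) = 2 - 1*(-3) = 2 + 3 = 5)
j(H) = 16 (j(H) = (5 - 9)**2 = (-4)**2 = 16)
j(-1827) + 157*(939 - 299) = 16 + 157*(939 - 299) = 16 + 157*640 = 16 + 100480 = 100496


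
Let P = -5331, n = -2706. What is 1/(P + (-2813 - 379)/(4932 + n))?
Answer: -53/282619 ≈ -0.00018753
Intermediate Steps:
1/(P + (-2813 - 379)/(4932 + n)) = 1/(-5331 + (-2813 - 379)/(4932 - 2706)) = 1/(-5331 - 3192/2226) = 1/(-5331 - 3192*1/2226) = 1/(-5331 - 76/53) = 1/(-282619/53) = -53/282619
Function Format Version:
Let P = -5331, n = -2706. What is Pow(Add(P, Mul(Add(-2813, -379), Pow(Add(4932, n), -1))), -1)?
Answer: Rational(-53, 282619) ≈ -0.00018753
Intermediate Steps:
Pow(Add(P, Mul(Add(-2813, -379), Pow(Add(4932, n), -1))), -1) = Pow(Add(-5331, Mul(Add(-2813, -379), Pow(Add(4932, -2706), -1))), -1) = Pow(Add(-5331, Mul(-3192, Pow(2226, -1))), -1) = Pow(Add(-5331, Mul(-3192, Rational(1, 2226))), -1) = Pow(Add(-5331, Rational(-76, 53)), -1) = Pow(Rational(-282619, 53), -1) = Rational(-53, 282619)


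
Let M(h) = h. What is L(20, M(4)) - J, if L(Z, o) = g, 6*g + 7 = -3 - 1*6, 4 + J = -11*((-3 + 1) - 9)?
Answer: -359/3 ≈ -119.67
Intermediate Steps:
J = 117 (J = -4 - 11*((-3 + 1) - 9) = -4 - 11*(-2 - 9) = -4 - 11*(-11) = -4 + 121 = 117)
g = -8/3 (g = -7/6 + (-3 - 1*6)/6 = -7/6 + (-3 - 6)/6 = -7/6 + (⅙)*(-9) = -7/6 - 3/2 = -8/3 ≈ -2.6667)
L(Z, o) = -8/3
L(20, M(4)) - J = -8/3 - 1*117 = -8/3 - 117 = -359/3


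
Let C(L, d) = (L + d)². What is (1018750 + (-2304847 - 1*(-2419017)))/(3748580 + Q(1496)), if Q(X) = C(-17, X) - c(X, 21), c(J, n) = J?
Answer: 75528/395635 ≈ 0.19090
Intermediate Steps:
Q(X) = (-17 + X)² - X
(1018750 + (-2304847 - 1*(-2419017)))/(3748580 + Q(1496)) = (1018750 + (-2304847 - 1*(-2419017)))/(3748580 + ((-17 + 1496)² - 1*1496)) = (1018750 + (-2304847 + 2419017))/(3748580 + (1479² - 1496)) = (1018750 + 114170)/(3748580 + (2187441 - 1496)) = 1132920/(3748580 + 2185945) = 1132920/5934525 = 1132920*(1/5934525) = 75528/395635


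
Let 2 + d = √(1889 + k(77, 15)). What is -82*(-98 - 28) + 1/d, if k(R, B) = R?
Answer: 10135693/981 + √1966/1962 ≈ 10332.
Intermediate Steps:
d = -2 + √1966 (d = -2 + √(1889 + 77) = -2 + √1966 ≈ 42.340)
-82*(-98 - 28) + 1/d = -82*(-98 - 28) + 1/(-2 + √1966) = -82*(-126) + 1/(-2 + √1966) = 10332 + 1/(-2 + √1966)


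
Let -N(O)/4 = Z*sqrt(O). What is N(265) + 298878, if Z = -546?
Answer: 298878 + 2184*sqrt(265) ≈ 3.3443e+5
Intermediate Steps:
N(O) = 2184*sqrt(O) (N(O) = -(-2184)*sqrt(O) = 2184*sqrt(O))
N(265) + 298878 = 2184*sqrt(265) + 298878 = 298878 + 2184*sqrt(265)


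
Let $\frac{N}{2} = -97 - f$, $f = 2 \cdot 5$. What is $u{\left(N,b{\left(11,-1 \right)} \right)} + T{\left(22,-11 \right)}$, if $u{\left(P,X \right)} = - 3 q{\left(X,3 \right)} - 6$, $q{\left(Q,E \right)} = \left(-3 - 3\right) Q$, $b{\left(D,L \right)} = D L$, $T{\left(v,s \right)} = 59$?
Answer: $-145$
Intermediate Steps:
$f = 10$
$q{\left(Q,E \right)} = - 6 Q$
$N = -214$ ($N = 2 \left(-97 - 10\right) = 2 \left(-107\right) = -214$)
$u{\left(P,X \right)} = -6 + 18 X$ ($u{\left(P,X \right)} = - 3 \left(- 6 X\right) - 6 = 18 X - 6 = -6 + 18 X$)
$u{\left(N,b{\left(11,-1 \right)} \right)} + T{\left(22,-11 \right)} = \left(-6 + 18 \cdot 11 \left(-1\right)\right) + 59 = \left(-6 + 18 \left(-11\right)\right) + 59 = \left(-6 - 198\right) + 59 = -204 + 59 = -145$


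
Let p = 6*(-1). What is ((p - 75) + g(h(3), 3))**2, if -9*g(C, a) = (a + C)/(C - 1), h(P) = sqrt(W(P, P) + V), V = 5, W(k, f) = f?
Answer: 8717708/1323 + 81824*sqrt(2)/3969 ≈ 6618.5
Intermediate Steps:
p = -6
h(P) = sqrt(5 + P) (h(P) = sqrt(P + 5) = sqrt(5 + P))
g(C, a) = -(C + a)/(9*(-1 + C)) (g(C, a) = -(a + C)/(9*(C - 1)) = -(C + a)/(9*(-1 + C)))
((p - 75) + g(h(3), 3))**2 = ((-6 - 75) + (-sqrt(5 + 3) - 1*3)/(9*(-1 + sqrt(5 + 3))))**2 = (-81 + (-sqrt(8) - 3)/(9*(-1 + sqrt(8))))**2 = (-81 + (-2*sqrt(2) - 3)/(9*(-1 + 2*sqrt(2))))**2 = (-81 + (-3 - 2*sqrt(2))/(9*(-1 + 2*sqrt(2))))**2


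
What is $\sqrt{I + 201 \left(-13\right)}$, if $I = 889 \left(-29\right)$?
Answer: $i \sqrt{28394} \approx 168.51 i$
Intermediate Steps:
$I = -25781$
$\sqrt{I + 201 \left(-13\right)} = \sqrt{-25781 + 201 \left(-13\right)} = \sqrt{-25781 - 2613} = \sqrt{-28394} = i \sqrt{28394}$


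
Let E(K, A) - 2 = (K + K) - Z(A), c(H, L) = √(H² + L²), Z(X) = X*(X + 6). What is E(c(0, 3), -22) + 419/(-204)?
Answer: -70595/204 ≈ -346.05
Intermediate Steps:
Z(X) = X*(6 + X)
E(K, A) = 2 + 2*K - A*(6 + A) (E(K, A) = 2 + ((K + K) - A*(6 + A)) = 2 + (2*K - A*(6 + A)) = 2 + 2*K - A*(6 + A))
E(c(0, 3), -22) + 419/(-204) = (2 + 2*√(0² + 3²) - 1*(-22)*(6 - 22)) + 419/(-204) = (2 + 2*√(0 + 9) - 1*(-22)*(-16)) + 419*(-1/204) = (2 + 2*√9 - 352) - 419/204 = (2 + 2*3 - 352) - 419/204 = (2 + 6 - 352) - 419/204 = -344 - 419/204 = -70595/204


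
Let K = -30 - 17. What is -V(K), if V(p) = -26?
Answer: 26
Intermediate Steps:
K = -47
-V(K) = -1*(-26) = 26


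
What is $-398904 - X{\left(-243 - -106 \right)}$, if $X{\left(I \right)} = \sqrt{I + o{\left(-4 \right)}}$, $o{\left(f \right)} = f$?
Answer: $-398904 - i \sqrt{141} \approx -3.989 \cdot 10^{5} - 11.874 i$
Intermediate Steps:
$X{\left(I \right)} = \sqrt{-4 + I}$ ($X{\left(I \right)} = \sqrt{I - 4} = \sqrt{-4 + I}$)
$-398904 - X{\left(-243 - -106 \right)} = -398904 - \sqrt{-4 - 137} = -398904 - \sqrt{-141} = -398904 - i \sqrt{141}$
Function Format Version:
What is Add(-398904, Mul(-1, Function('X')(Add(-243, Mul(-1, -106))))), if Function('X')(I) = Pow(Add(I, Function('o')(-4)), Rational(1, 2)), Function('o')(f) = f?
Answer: Add(-398904, Mul(-1, I, Pow(141, Rational(1, 2)))) ≈ Add(-3.9890e+5, Mul(-11.874, I))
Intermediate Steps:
Function('X')(I) = Pow(Add(-4, I), Rational(1, 2)) (Function('X')(I) = Pow(Add(I, -4), Rational(1, 2)) = Pow(Add(-4, I), Rational(1, 2)))
Add(-398904, Mul(-1, Function('X')(Add(-243, Mul(-1, -106))))) = Add(-398904, Mul(-1, Pow(Add(-4, Add(-243, Mul(-1, -106))), Rational(1, 2)))) = Add(-398904, Mul(-1, Pow(Add(-4, Add(-243, 106)), Rational(1, 2)))) = Add(-398904, Mul(-1, Pow(Add(-4, -137), Rational(1, 2)))) = Add(-398904, Mul(-1, Pow(-141, Rational(1, 2)))) = Add(-398904, Mul(-1, Mul(I, Pow(141, Rational(1, 2))))) = Add(-398904, Mul(-1, I, Pow(141, Rational(1, 2))))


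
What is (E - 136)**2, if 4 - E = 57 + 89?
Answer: 77284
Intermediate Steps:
E = -142 (E = 4 - (57 + 89) = 4 - 1*146 = 4 - 146 = -142)
(E - 136)**2 = (-142 - 136)**2 = (-278)**2 = 77284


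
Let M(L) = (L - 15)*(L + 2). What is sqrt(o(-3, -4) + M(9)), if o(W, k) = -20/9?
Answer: I*sqrt(614)/3 ≈ 8.2597*I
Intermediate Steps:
o(W, k) = -20/9 (o(W, k) = -20*1/9 = -20/9)
M(L) = (-15 + L)*(2 + L)
sqrt(o(-3, -4) + M(9)) = sqrt(-20/9 + (-30 + 9**2 - 13*9)) = sqrt(-20/9 + (-30 + 81 - 117)) = sqrt(-20/9 - 66) = sqrt(-614/9) = I*sqrt(614)/3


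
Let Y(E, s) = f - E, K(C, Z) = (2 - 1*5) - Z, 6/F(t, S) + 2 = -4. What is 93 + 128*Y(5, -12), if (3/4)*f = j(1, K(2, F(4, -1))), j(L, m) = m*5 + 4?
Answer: -1571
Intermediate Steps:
F(t, S) = -1 (F(t, S) = 6/(-2 - 4) = 6/(-6) = 6*(-⅙) = -1)
K(C, Z) = -3 - Z (K(C, Z) = (2 - 5) - Z = -3 - Z)
j(L, m) = 4 + 5*m (j(L, m) = 5*m + 4 = 4 + 5*m)
f = -8 (f = 4*(4 + 5*(-3 - 1*(-1)))/3 = 4*(4 + 5*(-3 + 1))/3 = 4*(4 + 5*(-2))/3 = 4*(4 - 10)/3 = (4/3)*(-6) = -8)
Y(E, s) = -8 - E
93 + 128*Y(5, -12) = 93 + 128*(-8 - 1*5) = 93 + 128*(-8 - 5) = 93 + 128*(-13) = 93 - 1664 = -1571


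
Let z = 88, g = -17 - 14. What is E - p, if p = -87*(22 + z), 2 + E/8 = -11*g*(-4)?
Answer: -1358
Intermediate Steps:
g = -31
E = -10928 (E = -16 + 8*(-11*(-31)*(-4)) = -16 + 8*(341*(-4)) = -16 + 8*(-1364) = -16 - 10912 = -10928)
p = -9570 (p = -87*(22 + 88) = -87*110 = -9570)
E - p = -10928 - 1*(-9570) = -10928 + 9570 = -1358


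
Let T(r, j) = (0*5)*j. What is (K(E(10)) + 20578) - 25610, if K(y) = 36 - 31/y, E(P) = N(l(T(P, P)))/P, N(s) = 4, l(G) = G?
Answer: -10147/2 ≈ -5073.5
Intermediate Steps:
T(r, j) = 0 (T(r, j) = 0*j = 0)
E(P) = 4/P
(K(E(10)) + 20578) - 25610 = ((36 - 31/(4/10)) + 20578) - 25610 = ((36 - 31/(4*(⅒))) + 20578) - 25610 = ((36 - 31/⅖) + 20578) - 25610 = ((36 - 31*5/2) + 20578) - 25610 = ((36 - 155/2) + 20578) - 25610 = (-83/2 + 20578) - 25610 = 41073/2 - 25610 = -10147/2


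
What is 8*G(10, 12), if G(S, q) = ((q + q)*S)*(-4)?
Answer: -7680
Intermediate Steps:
G(S, q) = -8*S*q (G(S, q) = ((2*q)*S)*(-4) = (2*S*q)*(-4) = -8*S*q)
8*G(10, 12) = 8*(-8*10*12) = 8*(-960) = -7680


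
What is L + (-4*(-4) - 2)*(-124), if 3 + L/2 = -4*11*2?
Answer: -1918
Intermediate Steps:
L = -182 (L = -6 + 2*(-4*11*2) = -6 + 2*(-44*2) = -6 + 2*(-88) = -6 - 176 = -182)
L + (-4*(-4) - 2)*(-124) = -182 + (-4*(-4) - 2)*(-124) = -182 + (16 - 2)*(-124) = -182 + 14*(-124) = -182 - 1736 = -1918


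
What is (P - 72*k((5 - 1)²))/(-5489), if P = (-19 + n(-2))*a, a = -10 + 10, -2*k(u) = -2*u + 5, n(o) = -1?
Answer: 972/5489 ≈ 0.17708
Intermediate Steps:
k(u) = -5/2 + u (k(u) = -(-2*u + 5)/2 = -(5 - 2*u)/2 = -5/2 + u)
a = 0
P = 0 (P = (-19 - 1)*0 = -20*0 = 0)
(P - 72*k((5 - 1)²))/(-5489) = (0 - 72*(-5/2 + (5 - 1)²))/(-5489) = (0 - 72*(-5/2 + 4²))*(-1/5489) = (0 - 72*(-5/2 + 16))*(-1/5489) = (0 - 72*27/2)*(-1/5489) = (0 - 1*972)*(-1/5489) = (0 - 972)*(-1/5489) = -972*(-1/5489) = 972/5489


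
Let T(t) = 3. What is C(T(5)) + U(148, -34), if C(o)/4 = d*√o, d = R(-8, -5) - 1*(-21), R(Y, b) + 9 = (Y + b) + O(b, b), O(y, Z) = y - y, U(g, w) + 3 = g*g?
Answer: 21901 - 4*√3 ≈ 21894.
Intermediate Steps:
U(g, w) = -3 + g² (U(g, w) = -3 + g*g = -3 + g²)
O(y, Z) = 0
R(Y, b) = -9 + Y + b (R(Y, b) = -9 + ((Y + b) + 0) = -9 + (Y + b) = -9 + Y + b)
d = -1 (d = (-9 - 8 - 5) - 1*(-21) = -22 + 21 = -1)
C(o) = -4*√o (C(o) = 4*(-√o) = -4*√o)
C(T(5)) + U(148, -34) = -4*√3 + (-3 + 148²) = -4*√3 + (-3 + 21904) = -4*√3 + 21901 = 21901 - 4*√3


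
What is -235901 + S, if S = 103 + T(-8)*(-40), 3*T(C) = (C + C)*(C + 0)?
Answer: -712514/3 ≈ -2.3750e+5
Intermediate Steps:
T(C) = 2*C²/3 (T(C) = ((C + C)*(C + 0))/3 = ((2*C)*C)/3 = (2*C²)/3 = 2*C²/3)
S = -4811/3 (S = 103 + ((⅔)*(-8)²)*(-40) = 103 + ((⅔)*64)*(-40) = 103 + (128/3)*(-40) = 103 - 5120/3 = -4811/3 ≈ -1603.7)
-235901 + S = -235901 - 4811/3 = -712514/3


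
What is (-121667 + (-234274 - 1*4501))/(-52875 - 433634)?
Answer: 360442/486509 ≈ 0.74087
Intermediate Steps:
(-121667 + (-234274 - 1*4501))/(-52875 - 433634) = (-121667 + (-234274 - 4501))/(-486509) = (-121667 - 238775)*(-1/486509) = -360442*(-1/486509) = 360442/486509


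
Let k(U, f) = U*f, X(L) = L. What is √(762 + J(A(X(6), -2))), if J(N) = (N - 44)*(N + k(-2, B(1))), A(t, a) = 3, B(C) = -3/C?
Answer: √393 ≈ 19.824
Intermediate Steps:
J(N) = (-44 + N)*(6 + N) (J(N) = (N - 44)*(N - (-6)/1) = (-44 + N)*(N - (-6)) = (-44 + N)*(N - 2*(-3)) = (-44 + N)*(N + 6) = (-44 + N)*(6 + N))
√(762 + J(A(X(6), -2))) = √(762 + (-264 + 3² - 38*3)) = √(762 + (-264 + 9 - 114)) = √(762 - 369) = √393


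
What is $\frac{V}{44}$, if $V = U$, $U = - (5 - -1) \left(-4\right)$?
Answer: $\frac{6}{11} \approx 0.54545$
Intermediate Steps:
$U = 24$ ($U = - (5 + 1) \left(-4\right) = \left(-1\right) 6 \left(-4\right) = \left(-6\right) \left(-4\right) = 24$)
$V = 24$
$\frac{V}{44} = \frac{24}{44} = 24 \cdot \frac{1}{44} = \frac{6}{11}$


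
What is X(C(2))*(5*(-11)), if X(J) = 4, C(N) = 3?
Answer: -220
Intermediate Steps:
X(C(2))*(5*(-11)) = 4*(5*(-11)) = 4*(-55) = -220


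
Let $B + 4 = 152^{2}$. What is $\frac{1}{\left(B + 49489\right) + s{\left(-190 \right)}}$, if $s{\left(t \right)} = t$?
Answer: $\frac{1}{72399} \approx 1.3812 \cdot 10^{-5}$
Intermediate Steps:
$B = 23100$ ($B = -4 + 152^{2} = -4 + 23104 = 23100$)
$\frac{1}{\left(B + 49489\right) + s{\left(-190 \right)}} = \frac{1}{\left(23100 + 49489\right) - 190} = \frac{1}{72589 - 190} = \frac{1}{72399}$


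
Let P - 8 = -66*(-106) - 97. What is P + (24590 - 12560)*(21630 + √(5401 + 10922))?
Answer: 260215807 + 12030*√16323 ≈ 2.6175e+8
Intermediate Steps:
P = 6907 (P = 8 + (-66*(-106) - 97) = 8 + (6996 - 97) = 8 + 6899 = 6907)
P + (24590 - 12560)*(21630 + √(5401 + 10922)) = 6907 + (24590 - 12560)*(21630 + √(5401 + 10922)) = 6907 + 12030*(21630 + √16323) = 6907 + (260208900 + 12030*√16323) = 260215807 + 12030*√16323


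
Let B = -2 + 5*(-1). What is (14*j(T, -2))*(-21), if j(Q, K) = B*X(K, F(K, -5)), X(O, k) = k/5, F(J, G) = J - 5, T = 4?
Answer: -14406/5 ≈ -2881.2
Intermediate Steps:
F(J, G) = -5 + J
X(O, k) = k/5 (X(O, k) = k*(1/5) = k/5)
B = -7 (B = -2 - 5 = -7)
j(Q, K) = 7 - 7*K/5 (j(Q, K) = -7*(-5 + K)/5 = -7*(-1 + K/5) = 7 - 7*K/5)
(14*j(T, -2))*(-21) = (14*(7 - 7/5*(-2)))*(-21) = (14*(7 + 14/5))*(-21) = (14*(49/5))*(-21) = (686/5)*(-21) = -14406/5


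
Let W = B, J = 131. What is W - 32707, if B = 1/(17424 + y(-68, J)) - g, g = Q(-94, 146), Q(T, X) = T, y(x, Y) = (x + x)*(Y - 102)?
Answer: -439623239/13480 ≈ -32613.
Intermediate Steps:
y(x, Y) = 2*x*(-102 + Y) (y(x, Y) = (2*x)*(-102 + Y) = 2*x*(-102 + Y))
g = -94
B = 1267121/13480 (B = 1/(17424 + 2*(-68)*(-102 + 131)) - 1*(-94) = 1/(17424 + 2*(-68)*29) + 94 = 1/(17424 - 3944) + 94 = 1/13480 + 94 = 1267121/13480 ≈ 94.000)
W = 1267121/13480 ≈ 94.000
W - 32707 = 1267121/13480 - 32707 = -439623239/13480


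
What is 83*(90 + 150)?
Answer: 19920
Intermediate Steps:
83*(90 + 150) = 83*240 = 19920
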